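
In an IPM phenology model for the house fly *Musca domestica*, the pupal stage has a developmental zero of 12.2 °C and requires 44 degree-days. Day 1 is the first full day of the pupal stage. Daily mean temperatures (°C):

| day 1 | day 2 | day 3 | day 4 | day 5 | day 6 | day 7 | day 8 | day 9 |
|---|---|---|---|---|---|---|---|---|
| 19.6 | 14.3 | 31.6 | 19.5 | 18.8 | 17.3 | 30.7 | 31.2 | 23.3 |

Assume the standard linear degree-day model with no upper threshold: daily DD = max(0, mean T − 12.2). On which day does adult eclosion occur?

day 6

Daily DD above 12.2 °C: 7.4, 2.1, 19.4, 7.3, 6.6, 5.1, 18.5, 19.0, 11.1.
Cumulative: 7.4, 9.5, 28.9, 36.2, 42.8, 47.9, 66.4, 85.4, 96.5.
The total first reaches 44 DD on day 6.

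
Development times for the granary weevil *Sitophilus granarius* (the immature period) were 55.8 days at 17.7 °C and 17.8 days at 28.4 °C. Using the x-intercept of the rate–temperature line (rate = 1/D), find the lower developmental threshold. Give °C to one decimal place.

Equal thermal constants: D₁(T₁ − T_b) = D₂(T₂ − T_b).
55.8·(17.7 − T_b) = 17.8·(28.4 − T_b)
T_b = (55.8·17.7 − 17.8·28.4) / (55.8 − 17.8) = 482.14 / 38.0 = 12.688 °C ≈ 12.7 °C.

12.7 °C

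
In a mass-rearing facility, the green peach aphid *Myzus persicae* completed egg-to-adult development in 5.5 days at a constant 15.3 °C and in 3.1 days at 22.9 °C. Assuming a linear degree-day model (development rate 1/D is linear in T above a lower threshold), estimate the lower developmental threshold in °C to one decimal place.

Under the model K = D·(T − T_b), so D₁·(T₁ − T_b) = D₂·(T₂ − T_b).
5.5·(15.3 − T_b) = 3.1·(22.9 − T_b)
T_b = (5.5·15.3 − 3.1·22.9) / (5.5 − 3.1) = 13.16 / 2.4 = 5.483 °C ≈ 5.5 °C.

5.5 °C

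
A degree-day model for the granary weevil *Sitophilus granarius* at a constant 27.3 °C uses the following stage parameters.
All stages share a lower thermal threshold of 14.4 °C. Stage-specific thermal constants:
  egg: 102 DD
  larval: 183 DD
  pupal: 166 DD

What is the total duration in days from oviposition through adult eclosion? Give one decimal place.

Daily accumulation at 27.3 °C = 27.3 − 14.4 = 12.9 DD/day.
Total K = 102 + 183 + 166 = 451 DD.
Total duration = 451 / 12.9 = 34.961 ≈ 35.0 days.

35.0 days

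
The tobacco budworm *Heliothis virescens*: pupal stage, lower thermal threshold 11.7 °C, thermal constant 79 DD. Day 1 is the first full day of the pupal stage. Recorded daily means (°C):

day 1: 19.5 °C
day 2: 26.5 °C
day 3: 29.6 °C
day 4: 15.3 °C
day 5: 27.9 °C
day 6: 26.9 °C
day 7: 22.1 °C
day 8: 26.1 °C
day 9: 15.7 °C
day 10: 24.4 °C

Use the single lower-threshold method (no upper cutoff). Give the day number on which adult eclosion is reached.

day 7

Daily DD above 11.7 °C: 7.8, 14.8, 17.9, 3.6, 16.2, 15.2, 10.4, 14.4, 4.0, 12.7.
Cumulative: 7.8, 22.6, 40.5, 44.1, 60.3, 75.5, 85.9, 100.3, 104.3, 117.0.
The total first reaches 79 DD on day 7.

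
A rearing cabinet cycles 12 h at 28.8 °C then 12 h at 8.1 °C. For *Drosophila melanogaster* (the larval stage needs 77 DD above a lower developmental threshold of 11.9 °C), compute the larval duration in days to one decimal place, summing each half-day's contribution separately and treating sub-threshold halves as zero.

9.1 days

Day half: max(0, 28.8 − 11.9) × 0.5 = 16.9 × 0.5 = 8.45 DD.
Night half: max(0, 8.1 − 11.9) × 0.5 = 0.0 × 0.5 = 0.00 DD.
Per 24 h: 8.45 DD/day.
Duration = 77 / 8.45 = 9.112 ≈ 9.1 days.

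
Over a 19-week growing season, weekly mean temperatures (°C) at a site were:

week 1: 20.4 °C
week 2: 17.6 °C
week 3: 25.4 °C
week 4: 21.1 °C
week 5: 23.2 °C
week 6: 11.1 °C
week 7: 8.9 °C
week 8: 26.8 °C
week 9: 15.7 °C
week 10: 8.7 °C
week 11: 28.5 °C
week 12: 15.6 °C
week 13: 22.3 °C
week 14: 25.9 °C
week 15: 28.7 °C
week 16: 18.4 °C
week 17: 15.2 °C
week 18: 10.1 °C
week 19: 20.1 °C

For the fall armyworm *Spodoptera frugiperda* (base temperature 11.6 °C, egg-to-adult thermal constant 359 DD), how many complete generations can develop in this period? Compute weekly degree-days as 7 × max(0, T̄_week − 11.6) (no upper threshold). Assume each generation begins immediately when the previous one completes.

Weekly DD (7 × max(0, T̄ − 11.6)): 61.6, 42.0, 96.6, 66.5, 81.2, 0.0, 0.0, 106.4, 28.7, 0.0, 118.3, 28.0, 74.9, 100.1, 119.7, 47.6, 25.2, 0.0, 59.5.
Season total = 1056.3 DD.
Complete generations = ⌊1056.3 / 359⌋ = 2.

2 generations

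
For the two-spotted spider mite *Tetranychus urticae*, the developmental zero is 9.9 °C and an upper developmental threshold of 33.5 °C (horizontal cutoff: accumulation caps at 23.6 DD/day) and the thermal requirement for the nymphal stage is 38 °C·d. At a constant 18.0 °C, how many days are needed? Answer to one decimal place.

4.7 days

Daily accumulation = 18.0 − 9.9 = 8.1 DD/day.
Duration = 38 / 8.1 = 4.691 ≈ 4.7 days.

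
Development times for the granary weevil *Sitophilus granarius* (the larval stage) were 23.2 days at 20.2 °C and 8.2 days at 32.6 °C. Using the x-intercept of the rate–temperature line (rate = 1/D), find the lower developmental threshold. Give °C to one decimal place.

13.4 °C

Linear rate model ⇒ the product D·(T − T_b) is constant across temperatures.
23.2·(20.2 − T_b) = 8.2·(32.6 − T_b)
T_b = (23.2·20.2 − 8.2·32.6) / (23.2 − 8.2) = 201.32 / 15.0 = 13.421 °C ≈ 13.4 °C.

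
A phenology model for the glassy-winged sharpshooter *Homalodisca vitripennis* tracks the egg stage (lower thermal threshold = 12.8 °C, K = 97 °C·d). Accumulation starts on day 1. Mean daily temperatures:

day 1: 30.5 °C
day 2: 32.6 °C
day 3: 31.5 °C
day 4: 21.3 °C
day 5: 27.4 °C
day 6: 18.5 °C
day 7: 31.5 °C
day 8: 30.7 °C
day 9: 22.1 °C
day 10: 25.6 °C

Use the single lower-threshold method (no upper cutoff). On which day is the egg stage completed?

day 7

Daily DD above 12.8 °C: 17.7, 19.8, 18.7, 8.5, 14.6, 5.7, 18.7, 17.9, 9.3, 12.8.
Cumulative: 17.7, 37.5, 56.2, 64.7, 79.3, 85.0, 103.7, 121.6, 130.9, 143.7.
The total first reaches 97 DD on day 7.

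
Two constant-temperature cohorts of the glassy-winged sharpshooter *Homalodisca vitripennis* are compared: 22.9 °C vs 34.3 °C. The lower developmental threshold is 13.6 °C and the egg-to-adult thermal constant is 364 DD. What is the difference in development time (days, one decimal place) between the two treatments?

21.6 days

At 22.9 °C: 364 / (22.9 − 13.6) = 364 / 9.3 = 39.140 d.
At 34.3 °C: 364 / (34.3 − 13.6) = 364 / 20.7 = 17.585 d.
Difference = |39.140 − 17.585| = 21.555 ≈ 21.6 days.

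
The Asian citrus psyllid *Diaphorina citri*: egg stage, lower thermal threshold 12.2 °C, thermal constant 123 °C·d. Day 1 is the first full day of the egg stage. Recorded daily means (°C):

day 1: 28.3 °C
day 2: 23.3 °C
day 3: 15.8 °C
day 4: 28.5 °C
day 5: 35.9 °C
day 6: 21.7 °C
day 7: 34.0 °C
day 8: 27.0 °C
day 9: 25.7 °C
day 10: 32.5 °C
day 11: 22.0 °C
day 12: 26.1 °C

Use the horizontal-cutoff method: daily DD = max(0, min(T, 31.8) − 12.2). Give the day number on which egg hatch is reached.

Daily DD above 12.2 °C (capped at 19.6): 16.1, 11.1, 3.6, 16.3, 19.6, 9.5, 19.6, 14.8, 13.5, 19.6, 9.8, 13.9.
Cumulative: 16.1, 27.2, 30.8, 47.1, 66.7, 76.2, 95.8, 110.6, 124.1, 143.7, 153.5, 167.4.
The total first reaches 123 DD on day 9.

day 9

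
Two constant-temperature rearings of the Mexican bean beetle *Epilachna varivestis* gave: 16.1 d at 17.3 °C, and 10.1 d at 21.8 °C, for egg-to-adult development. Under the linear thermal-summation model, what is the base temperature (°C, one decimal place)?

Equal thermal constants: D₁(T₁ − T_b) = D₂(T₂ − T_b).
16.1·(17.3 − T_b) = 10.1·(21.8 − T_b)
T_b = (16.1·17.3 − 10.1·21.8) / (16.1 − 10.1) = 58.35 / 6.0 = 9.725 °C ≈ 9.7 °C.

9.7 °C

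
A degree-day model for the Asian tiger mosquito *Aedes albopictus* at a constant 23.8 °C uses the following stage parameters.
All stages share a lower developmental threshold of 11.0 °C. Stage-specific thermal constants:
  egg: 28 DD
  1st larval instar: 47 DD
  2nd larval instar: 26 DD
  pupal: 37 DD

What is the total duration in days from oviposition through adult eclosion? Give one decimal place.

Daily accumulation at 23.8 °C = 23.8 − 11.0 = 12.8 DD/day.
Total K = 28 + 47 + 26 + 37 = 138 DD.
Total duration = 138 / 12.8 = 10.781 ≈ 10.8 days.

10.8 days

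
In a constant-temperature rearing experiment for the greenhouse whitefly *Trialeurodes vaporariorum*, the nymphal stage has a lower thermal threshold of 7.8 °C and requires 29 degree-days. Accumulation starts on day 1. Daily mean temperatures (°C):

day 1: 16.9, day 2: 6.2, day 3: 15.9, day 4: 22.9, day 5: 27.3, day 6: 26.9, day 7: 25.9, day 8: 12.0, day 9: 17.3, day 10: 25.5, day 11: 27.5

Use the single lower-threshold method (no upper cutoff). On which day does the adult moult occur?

day 4

Daily DD above 7.8 °C: 9.1, 0.0, 8.1, 15.1, 19.5, 19.1, 18.1, 4.2, 9.5, 17.7, 19.7.
Cumulative: 9.1, 9.1, 17.2, 32.3, 51.8, 70.9, 89.0, 93.2, 102.7, 120.4, 140.1.
The total first reaches 29 DD on day 4.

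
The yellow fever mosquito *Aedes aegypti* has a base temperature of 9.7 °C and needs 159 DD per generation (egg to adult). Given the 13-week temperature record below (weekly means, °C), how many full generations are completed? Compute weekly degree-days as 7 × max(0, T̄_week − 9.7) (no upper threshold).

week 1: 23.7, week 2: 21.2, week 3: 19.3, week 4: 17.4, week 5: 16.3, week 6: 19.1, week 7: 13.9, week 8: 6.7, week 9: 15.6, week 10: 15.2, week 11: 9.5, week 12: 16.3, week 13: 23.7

Weekly DD (7 × max(0, T̄ − 9.7)): 98.0, 80.5, 67.2, 53.9, 46.2, 65.8, 29.4, 0.0, 41.3, 38.5, 0.0, 46.2, 98.0.
Season total = 665.0 DD.
Complete generations = ⌊665.0 / 159⌋ = 4.

4 generations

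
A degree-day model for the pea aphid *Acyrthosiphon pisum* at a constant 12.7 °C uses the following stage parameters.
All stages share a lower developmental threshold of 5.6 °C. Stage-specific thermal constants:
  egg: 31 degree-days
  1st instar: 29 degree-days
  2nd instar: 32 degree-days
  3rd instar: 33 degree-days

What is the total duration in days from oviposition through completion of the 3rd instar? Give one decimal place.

17.6 days

Daily accumulation at 12.7 °C = 12.7 − 5.6 = 7.1 DD/day.
Total K = 31 + 29 + 32 + 33 = 125 DD.
Total duration = 125 / 7.1 = 17.606 ≈ 17.6 days.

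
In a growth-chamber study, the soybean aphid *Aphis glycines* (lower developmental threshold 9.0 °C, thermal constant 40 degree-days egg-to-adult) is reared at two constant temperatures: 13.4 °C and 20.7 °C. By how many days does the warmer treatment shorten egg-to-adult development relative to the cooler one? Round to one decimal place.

5.7 days

At 13.4 °C: 40 / (13.4 − 9.0) = 40 / 4.4 = 9.091 d.
At 20.7 °C: 40 / (20.7 − 9.0) = 40 / 11.7 = 3.419 d.
Difference = |9.091 − 3.419| = 5.672 ≈ 5.7 days.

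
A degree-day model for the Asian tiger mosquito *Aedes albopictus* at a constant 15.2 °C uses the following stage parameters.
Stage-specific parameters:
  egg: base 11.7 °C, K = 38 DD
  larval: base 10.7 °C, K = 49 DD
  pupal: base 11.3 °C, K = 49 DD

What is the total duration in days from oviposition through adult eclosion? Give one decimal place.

egg: 38 / (15.2 − 11.7) = 38 / 3.5 = 10.857 d.
larval: 49 / (15.2 − 10.7) = 49 / 4.5 = 10.889 d.
pupal: 49 / (15.2 − 11.3) = 49 / 3.9 = 12.564 d.
Sum = 34.310 ≈ 34.3 days.

34.3 days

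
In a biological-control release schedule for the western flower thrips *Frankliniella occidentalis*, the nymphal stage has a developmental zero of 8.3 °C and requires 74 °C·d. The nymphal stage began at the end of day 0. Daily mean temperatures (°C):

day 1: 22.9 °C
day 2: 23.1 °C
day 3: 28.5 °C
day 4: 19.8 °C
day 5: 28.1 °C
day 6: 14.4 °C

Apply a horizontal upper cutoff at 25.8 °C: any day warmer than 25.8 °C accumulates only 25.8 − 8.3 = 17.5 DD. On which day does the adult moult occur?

Daily DD above 8.3 °C (capped at 17.5): 14.6, 14.8, 17.5, 11.5, 17.5, 6.1.
Cumulative: 14.6, 29.4, 46.9, 58.4, 75.9, 82.0.
The total first reaches 74 DD on day 5.

day 5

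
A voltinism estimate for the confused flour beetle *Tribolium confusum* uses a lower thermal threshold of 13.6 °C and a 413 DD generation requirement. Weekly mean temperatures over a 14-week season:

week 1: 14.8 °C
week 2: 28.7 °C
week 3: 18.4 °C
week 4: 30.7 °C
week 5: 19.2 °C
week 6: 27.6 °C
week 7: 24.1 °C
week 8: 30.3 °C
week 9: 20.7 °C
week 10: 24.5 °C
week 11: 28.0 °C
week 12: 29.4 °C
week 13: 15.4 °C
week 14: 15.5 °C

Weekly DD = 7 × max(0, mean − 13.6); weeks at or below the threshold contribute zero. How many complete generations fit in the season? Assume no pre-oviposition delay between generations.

2 generations

Weekly DD (7 × max(0, T̄ − 13.6)): 8.4, 105.7, 33.6, 119.7, 39.2, 98.0, 73.5, 116.9, 49.7, 76.3, 100.8, 110.6, 12.6, 13.3.
Season total = 958.3 DD.
Complete generations = ⌊958.3 / 413⌋ = 2.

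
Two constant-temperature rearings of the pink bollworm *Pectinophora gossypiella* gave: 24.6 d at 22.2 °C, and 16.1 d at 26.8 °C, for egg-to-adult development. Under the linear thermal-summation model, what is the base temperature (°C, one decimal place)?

Under the model K = D·(T − T_b), so D₁·(T₁ − T_b) = D₂·(T₂ − T_b).
24.6·(22.2 − T_b) = 16.1·(26.8 − T_b)
T_b = (24.6·22.2 − 16.1·26.8) / (24.6 − 16.1) = 114.64 / 8.5 = 13.487 °C ≈ 13.5 °C.

13.5 °C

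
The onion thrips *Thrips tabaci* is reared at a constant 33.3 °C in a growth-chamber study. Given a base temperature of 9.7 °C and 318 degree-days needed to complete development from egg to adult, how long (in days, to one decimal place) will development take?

Daily accumulation = 33.3 − 9.7 = 23.6 DD/day.
Duration = 318 / 23.6 = 13.475 ≈ 13.5 days.

13.5 days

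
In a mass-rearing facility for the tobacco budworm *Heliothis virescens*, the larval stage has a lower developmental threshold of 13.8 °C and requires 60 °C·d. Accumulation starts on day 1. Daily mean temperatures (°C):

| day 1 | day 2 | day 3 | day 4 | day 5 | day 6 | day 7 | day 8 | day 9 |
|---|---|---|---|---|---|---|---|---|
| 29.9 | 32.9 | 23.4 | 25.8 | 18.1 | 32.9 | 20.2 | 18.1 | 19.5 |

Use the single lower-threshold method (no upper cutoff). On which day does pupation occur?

day 5

Daily DD above 13.8 °C: 16.1, 19.1, 9.6, 12.0, 4.3, 19.1, 6.4, 4.3, 5.7.
Cumulative: 16.1, 35.2, 44.8, 56.8, 61.1, 80.2, 86.6, 90.9, 96.6.
The total first reaches 60 DD on day 5.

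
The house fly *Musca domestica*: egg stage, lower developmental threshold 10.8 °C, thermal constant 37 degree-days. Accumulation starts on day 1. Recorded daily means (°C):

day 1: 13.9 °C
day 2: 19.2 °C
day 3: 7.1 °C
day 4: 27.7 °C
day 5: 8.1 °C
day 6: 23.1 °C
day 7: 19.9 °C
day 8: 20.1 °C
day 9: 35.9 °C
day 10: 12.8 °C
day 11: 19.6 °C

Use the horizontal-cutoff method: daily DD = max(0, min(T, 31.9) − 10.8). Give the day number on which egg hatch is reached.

day 6

Daily DD above 10.8 °C (capped at 21.1): 3.1, 8.4, 0.0, 16.9, 0.0, 12.3, 9.1, 9.3, 21.1, 2.0, 8.8.
Cumulative: 3.1, 11.5, 11.5, 28.4, 28.4, 40.7, 49.8, 59.1, 80.2, 82.2, 91.0.
The total first reaches 37 DD on day 6.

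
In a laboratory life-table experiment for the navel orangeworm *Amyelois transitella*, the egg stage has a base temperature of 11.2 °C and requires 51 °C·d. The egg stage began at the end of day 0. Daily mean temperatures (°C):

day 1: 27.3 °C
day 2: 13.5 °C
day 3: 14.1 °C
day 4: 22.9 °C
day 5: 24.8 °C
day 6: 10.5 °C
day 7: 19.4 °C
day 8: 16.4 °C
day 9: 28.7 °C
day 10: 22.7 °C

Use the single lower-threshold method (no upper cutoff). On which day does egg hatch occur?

day 7

Daily DD above 11.2 °C: 16.1, 2.3, 2.9, 11.7, 13.6, 0.0, 8.2, 5.2, 17.5, 11.5.
Cumulative: 16.1, 18.4, 21.3, 33.0, 46.6, 46.6, 54.8, 60.0, 77.5, 89.0.
The total first reaches 51 DD on day 7.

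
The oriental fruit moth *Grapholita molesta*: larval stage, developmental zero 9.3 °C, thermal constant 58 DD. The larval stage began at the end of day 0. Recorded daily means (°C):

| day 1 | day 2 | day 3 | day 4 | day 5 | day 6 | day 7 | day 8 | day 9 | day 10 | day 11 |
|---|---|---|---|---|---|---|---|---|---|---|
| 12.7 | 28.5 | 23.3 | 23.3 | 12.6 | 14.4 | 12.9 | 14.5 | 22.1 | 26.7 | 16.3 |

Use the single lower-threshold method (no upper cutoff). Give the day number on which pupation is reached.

Daily DD above 9.3 °C: 3.4, 19.2, 14.0, 14.0, 3.3, 5.1, 3.6, 5.2, 12.8, 17.4, 7.0.
Cumulative: 3.4, 22.6, 36.6, 50.6, 53.9, 59.0, 62.6, 67.8, 80.6, 98.0, 105.0.
The total first reaches 58 DD on day 6.

day 6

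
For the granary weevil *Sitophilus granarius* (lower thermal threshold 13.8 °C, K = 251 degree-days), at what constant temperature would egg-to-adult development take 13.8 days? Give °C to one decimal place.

Required daily accumulation = 251 / 13.8 = 18.188 DD/day.
T = T_base + 18.188 = 13.8 + 18.188 = 31.988 ≈ 32.0 °C.

32.0 °C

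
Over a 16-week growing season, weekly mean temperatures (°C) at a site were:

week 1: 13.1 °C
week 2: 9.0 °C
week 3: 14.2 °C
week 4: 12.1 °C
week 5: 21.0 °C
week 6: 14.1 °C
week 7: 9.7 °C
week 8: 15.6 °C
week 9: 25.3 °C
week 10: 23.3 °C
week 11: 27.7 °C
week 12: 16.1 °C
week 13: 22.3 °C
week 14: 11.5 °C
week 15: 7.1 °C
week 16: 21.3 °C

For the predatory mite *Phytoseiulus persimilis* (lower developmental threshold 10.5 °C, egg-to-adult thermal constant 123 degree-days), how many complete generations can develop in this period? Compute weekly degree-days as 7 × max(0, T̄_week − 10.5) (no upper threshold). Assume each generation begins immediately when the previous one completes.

Weekly DD (7 × max(0, T̄ − 10.5)): 18.2, 0.0, 25.9, 11.2, 73.5, 25.2, 0.0, 35.7, 103.6, 89.6, 120.4, 39.2, 82.6, 7.0, 0.0, 75.6.
Season total = 707.7 DD.
Complete generations = ⌊707.7 / 123⌋ = 5.

5 generations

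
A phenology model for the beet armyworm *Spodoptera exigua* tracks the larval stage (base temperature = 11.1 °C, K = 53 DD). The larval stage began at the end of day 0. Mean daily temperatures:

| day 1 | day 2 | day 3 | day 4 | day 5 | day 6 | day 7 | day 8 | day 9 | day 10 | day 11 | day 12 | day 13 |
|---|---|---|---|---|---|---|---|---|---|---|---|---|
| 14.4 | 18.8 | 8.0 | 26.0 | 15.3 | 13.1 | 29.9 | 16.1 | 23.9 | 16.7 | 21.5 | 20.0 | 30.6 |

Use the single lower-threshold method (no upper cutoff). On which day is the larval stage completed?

Daily DD above 11.1 °C: 3.3, 7.7, 0.0, 14.9, 4.2, 2.0, 18.8, 5.0, 12.8, 5.6, 10.4, 8.9, 19.5.
Cumulative: 3.3, 11.0, 11.0, 25.9, 30.1, 32.1, 50.9, 55.9, 68.7, 74.3, 84.7, 93.6, 113.1.
The total first reaches 53 DD on day 8.

day 8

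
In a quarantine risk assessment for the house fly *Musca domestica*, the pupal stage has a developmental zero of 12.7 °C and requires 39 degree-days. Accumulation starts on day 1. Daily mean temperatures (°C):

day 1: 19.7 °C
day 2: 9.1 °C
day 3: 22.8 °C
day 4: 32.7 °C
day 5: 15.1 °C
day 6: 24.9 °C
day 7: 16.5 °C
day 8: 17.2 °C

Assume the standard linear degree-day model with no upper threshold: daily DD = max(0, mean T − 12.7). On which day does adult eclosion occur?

day 5

Daily DD above 12.7 °C: 7.0, 0.0, 10.1, 20.0, 2.4, 12.2, 3.8, 4.5.
Cumulative: 7.0, 7.0, 17.1, 37.1, 39.5, 51.7, 55.5, 60.0.
The total first reaches 39 DD on day 5.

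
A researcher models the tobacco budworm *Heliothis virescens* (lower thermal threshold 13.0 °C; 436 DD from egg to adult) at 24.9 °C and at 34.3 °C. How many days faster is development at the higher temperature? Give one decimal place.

16.2 days

At 24.9 °C: 436 / (24.9 − 13.0) = 436 / 11.9 = 36.639 d.
At 34.3 °C: 436 / (34.3 − 13.0) = 436 / 21.3 = 20.469 d.
Difference = |36.639 − 20.469| = 16.169 ≈ 16.2 days.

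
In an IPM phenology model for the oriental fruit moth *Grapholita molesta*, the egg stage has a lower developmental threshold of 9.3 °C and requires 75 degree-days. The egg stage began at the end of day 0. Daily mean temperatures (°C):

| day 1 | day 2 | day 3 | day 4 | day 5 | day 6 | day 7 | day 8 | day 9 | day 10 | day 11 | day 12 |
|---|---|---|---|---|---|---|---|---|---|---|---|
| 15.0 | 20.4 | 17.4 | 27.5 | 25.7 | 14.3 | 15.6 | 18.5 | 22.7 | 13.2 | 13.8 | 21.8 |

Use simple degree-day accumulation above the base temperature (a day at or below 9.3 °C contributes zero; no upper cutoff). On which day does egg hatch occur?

Daily DD above 9.3 °C: 5.7, 11.1, 8.1, 18.2, 16.4, 5.0, 6.3, 9.2, 13.4, 3.9, 4.5, 12.5.
Cumulative: 5.7, 16.8, 24.9, 43.1, 59.5, 64.5, 70.8, 80.0, 93.4, 97.3, 101.8, 114.3.
The total first reaches 75 DD on day 8.

day 8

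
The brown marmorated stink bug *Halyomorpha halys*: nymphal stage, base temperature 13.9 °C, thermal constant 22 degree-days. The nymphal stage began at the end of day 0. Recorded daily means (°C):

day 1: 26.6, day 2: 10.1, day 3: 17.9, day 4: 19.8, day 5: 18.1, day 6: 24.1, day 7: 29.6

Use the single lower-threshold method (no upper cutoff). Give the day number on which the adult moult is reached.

day 4

Daily DD above 13.9 °C: 12.7, 0.0, 4.0, 5.9, 4.2, 10.2, 15.7.
Cumulative: 12.7, 12.7, 16.7, 22.6, 26.8, 37.0, 52.7.
The total first reaches 22 DD on day 4.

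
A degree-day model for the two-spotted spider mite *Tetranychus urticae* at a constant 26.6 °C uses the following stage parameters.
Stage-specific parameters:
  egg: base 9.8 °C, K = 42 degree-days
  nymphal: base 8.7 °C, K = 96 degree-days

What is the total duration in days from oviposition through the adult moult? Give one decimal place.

egg: 42 / (26.6 − 9.8) = 42 / 16.8 = 2.500 d.
nymphal: 96 / (26.6 − 8.7) = 96 / 17.9 = 5.363 d.
Sum = 7.863 ≈ 7.9 days.

7.9 days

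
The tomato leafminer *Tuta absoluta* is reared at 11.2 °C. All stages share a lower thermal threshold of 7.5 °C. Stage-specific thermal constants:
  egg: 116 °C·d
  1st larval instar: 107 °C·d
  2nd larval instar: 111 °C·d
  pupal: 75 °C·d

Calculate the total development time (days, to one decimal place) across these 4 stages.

Daily accumulation at 11.2 °C = 11.2 − 7.5 = 3.7 DD/day.
Total K = 116 + 107 + 111 + 75 = 409 DD.
Total duration = 409 / 3.7 = 110.541 ≈ 110.5 days.

110.5 days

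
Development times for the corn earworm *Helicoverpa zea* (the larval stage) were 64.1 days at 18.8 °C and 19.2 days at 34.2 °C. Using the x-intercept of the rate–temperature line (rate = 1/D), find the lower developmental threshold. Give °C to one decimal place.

12.2 °C

Equal thermal constants: D₁(T₁ − T_b) = D₂(T₂ − T_b).
64.1·(18.8 − T_b) = 19.2·(34.2 − T_b)
T_b = (64.1·18.8 − 19.2·34.2) / (64.1 − 19.2) = 548.44 / 44.9 = 12.215 °C ≈ 12.2 °C.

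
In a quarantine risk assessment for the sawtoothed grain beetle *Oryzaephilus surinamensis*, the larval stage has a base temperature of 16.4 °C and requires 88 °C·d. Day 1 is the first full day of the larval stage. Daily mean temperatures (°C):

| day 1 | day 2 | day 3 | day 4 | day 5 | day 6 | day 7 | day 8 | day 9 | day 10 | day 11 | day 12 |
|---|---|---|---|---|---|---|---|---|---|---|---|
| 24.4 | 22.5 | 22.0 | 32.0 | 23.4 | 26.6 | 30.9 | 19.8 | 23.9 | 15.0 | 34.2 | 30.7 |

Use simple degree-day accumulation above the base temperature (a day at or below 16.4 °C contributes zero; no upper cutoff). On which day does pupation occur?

Daily DD above 16.4 °C: 8.0, 6.1, 5.6, 15.6, 7.0, 10.2, 14.5, 3.4, 7.5, 0.0, 17.8, 14.3.
Cumulative: 8.0, 14.1, 19.7, 35.3, 42.3, 52.5, 67.0, 70.4, 77.9, 77.9, 95.7, 110.0.
The total first reaches 88 DD on day 11.

day 11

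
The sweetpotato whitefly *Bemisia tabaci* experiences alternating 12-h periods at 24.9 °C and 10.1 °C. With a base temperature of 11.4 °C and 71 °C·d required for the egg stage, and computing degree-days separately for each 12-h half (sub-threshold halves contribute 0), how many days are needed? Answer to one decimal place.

Day half: max(0, 24.9 − 11.4) × 0.5 = 13.5 × 0.5 = 6.75 DD.
Night half: max(0, 10.1 − 11.4) × 0.5 = 0.0 × 0.5 = 0.00 DD.
Per 24 h: 6.75 DD/day.
Duration = 71 / 6.75 = 10.519 ≈ 10.5 days.

10.5 days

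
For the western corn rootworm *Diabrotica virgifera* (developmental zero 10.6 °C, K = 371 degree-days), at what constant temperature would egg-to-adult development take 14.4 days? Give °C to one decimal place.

Required daily accumulation = 371 / 14.4 = 25.764 DD/day.
T = T_base + 25.764 = 10.6 + 25.764 = 36.364 ≈ 36.4 °C.

36.4 °C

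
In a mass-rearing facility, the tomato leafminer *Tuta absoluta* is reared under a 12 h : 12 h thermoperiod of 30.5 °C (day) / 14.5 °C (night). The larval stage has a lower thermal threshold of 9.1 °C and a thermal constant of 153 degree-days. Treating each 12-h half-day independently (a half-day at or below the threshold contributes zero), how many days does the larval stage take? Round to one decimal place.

11.4 days

Day half: max(0, 30.5 − 9.1) × 0.5 = 21.4 × 0.5 = 10.70 DD.
Night half: max(0, 14.5 − 9.1) × 0.5 = 5.4 × 0.5 = 2.70 DD.
Per 24 h: 13.40 DD/day.
Duration = 153 / 13.40 = 11.418 ≈ 11.4 days.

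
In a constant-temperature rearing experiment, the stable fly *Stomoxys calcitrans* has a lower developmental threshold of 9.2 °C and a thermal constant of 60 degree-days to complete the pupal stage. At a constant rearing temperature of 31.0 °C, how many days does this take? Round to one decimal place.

2.8 days

Daily accumulation = 31.0 − 9.2 = 21.8 DD/day.
Duration = 60 / 21.8 = 2.752 ≈ 2.8 days.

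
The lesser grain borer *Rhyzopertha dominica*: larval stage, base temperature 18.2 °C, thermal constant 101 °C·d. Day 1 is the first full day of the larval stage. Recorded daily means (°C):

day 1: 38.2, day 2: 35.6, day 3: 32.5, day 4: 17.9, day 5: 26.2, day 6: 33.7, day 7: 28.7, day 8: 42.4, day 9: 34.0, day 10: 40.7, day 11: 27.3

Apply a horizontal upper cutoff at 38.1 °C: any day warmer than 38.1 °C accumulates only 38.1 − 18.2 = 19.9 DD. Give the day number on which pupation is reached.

day 8

Daily DD above 18.2 °C (capped at 19.9): 19.9, 17.4, 14.3, 0.0, 8.0, 15.5, 10.5, 19.9, 15.8, 19.9, 9.1.
Cumulative: 19.9, 37.3, 51.6, 51.6, 59.6, 75.1, 85.6, 105.5, 121.3, 141.2, 150.3.
The total first reaches 101 DD on day 8.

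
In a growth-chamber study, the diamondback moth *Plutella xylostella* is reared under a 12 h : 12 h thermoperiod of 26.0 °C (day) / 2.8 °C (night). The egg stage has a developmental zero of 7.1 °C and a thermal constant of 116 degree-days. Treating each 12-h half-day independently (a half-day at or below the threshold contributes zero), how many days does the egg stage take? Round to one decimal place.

12.3 days

Day half: max(0, 26.0 − 7.1) × 0.5 = 18.9 × 0.5 = 9.45 DD.
Night half: max(0, 2.8 − 7.1) × 0.5 = 0.0 × 0.5 = 0.00 DD.
Per 24 h: 9.45 DD/day.
Duration = 116 / 9.45 = 12.275 ≈ 12.3 days.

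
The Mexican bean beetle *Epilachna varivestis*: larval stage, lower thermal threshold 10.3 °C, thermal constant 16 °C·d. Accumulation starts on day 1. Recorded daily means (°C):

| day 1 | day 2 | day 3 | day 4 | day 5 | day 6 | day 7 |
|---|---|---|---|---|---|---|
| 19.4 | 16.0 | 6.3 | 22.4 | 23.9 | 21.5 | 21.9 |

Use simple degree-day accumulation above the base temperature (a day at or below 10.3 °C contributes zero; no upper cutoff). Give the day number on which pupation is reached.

day 4

Daily DD above 10.3 °C: 9.1, 5.7, 0.0, 12.1, 13.6, 11.2, 11.6.
Cumulative: 9.1, 14.8, 14.8, 26.9, 40.5, 51.7, 63.3.
The total first reaches 16 DD on day 4.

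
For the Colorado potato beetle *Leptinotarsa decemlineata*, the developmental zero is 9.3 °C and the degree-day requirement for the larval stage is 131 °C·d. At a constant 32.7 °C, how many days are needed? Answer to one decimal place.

5.6 days

Daily accumulation = 32.7 − 9.3 = 23.4 DD/day.
Duration = 131 / 23.4 = 5.598 ≈ 5.6 days.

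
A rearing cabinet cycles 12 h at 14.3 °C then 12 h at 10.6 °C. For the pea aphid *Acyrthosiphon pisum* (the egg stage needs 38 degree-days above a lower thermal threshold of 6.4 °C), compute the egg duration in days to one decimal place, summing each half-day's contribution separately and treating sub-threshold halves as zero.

6.3 days

Day half: max(0, 14.3 − 6.4) × 0.5 = 7.9 × 0.5 = 3.95 DD.
Night half: max(0, 10.6 − 6.4) × 0.5 = 4.2 × 0.5 = 2.10 DD.
Per 24 h: 6.05 DD/day.
Duration = 38 / 6.05 = 6.281 ≈ 6.3 days.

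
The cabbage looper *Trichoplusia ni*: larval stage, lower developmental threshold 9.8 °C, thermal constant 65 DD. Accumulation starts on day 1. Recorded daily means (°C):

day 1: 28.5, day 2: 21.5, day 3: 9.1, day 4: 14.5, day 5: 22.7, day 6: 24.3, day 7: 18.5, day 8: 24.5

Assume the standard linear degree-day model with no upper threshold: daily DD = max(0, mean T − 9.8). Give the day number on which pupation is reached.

day 7

Daily DD above 9.8 °C: 18.7, 11.7, 0.0, 4.7, 12.9, 14.5, 8.7, 14.7.
Cumulative: 18.7, 30.4, 30.4, 35.1, 48.0, 62.5, 71.2, 85.9.
The total first reaches 65 DD on day 7.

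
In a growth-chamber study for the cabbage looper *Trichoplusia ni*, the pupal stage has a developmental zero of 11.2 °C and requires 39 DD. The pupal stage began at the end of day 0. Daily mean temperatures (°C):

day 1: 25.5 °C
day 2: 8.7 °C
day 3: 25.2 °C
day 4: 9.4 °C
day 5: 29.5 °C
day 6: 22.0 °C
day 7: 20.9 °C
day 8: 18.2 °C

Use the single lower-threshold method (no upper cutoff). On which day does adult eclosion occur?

Daily DD above 11.2 °C: 14.3, 0.0, 14.0, 0.0, 18.3, 10.8, 9.7, 7.0.
Cumulative: 14.3, 14.3, 28.3, 28.3, 46.6, 57.4, 67.1, 74.1.
The total first reaches 39 DD on day 5.

day 5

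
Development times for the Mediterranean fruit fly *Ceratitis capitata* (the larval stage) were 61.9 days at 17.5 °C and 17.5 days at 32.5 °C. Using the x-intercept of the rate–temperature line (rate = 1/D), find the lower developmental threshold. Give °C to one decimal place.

11.6 °C

Equal thermal constants: D₁(T₁ − T_b) = D₂(T₂ − T_b).
61.9·(17.5 − T_b) = 17.5·(32.5 − T_b)
T_b = (61.9·17.5 − 17.5·32.5) / (61.9 − 17.5) = 514.50 / 44.4 = 11.588 °C ≈ 11.6 °C.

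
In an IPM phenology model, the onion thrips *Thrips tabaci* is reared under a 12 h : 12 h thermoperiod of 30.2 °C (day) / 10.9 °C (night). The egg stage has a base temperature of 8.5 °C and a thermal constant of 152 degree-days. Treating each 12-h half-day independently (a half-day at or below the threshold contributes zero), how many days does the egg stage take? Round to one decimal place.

12.6 days

Day half: max(0, 30.2 − 8.5) × 0.5 = 21.7 × 0.5 = 10.85 DD.
Night half: max(0, 10.9 − 8.5) × 0.5 = 2.4 × 0.5 = 1.20 DD.
Per 24 h: 12.05 DD/day.
Duration = 152 / 12.05 = 12.614 ≈ 12.6 days.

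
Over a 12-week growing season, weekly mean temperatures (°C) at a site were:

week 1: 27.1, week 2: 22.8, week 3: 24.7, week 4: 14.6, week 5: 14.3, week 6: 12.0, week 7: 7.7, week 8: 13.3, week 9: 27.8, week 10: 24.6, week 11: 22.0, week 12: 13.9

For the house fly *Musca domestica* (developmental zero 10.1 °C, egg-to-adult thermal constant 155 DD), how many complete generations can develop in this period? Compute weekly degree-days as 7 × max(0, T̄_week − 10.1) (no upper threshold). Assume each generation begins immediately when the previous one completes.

4 generations

Weekly DD (7 × max(0, T̄ − 10.1)): 119.0, 88.9, 102.2, 31.5, 29.4, 13.3, 0.0, 22.4, 123.9, 101.5, 83.3, 26.6.
Season total = 742.0 DD.
Complete generations = ⌊742.0 / 155⌋ = 4.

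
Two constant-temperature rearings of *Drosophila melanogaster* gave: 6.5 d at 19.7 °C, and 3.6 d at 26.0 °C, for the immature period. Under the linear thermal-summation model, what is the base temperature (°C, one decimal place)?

11.9 °C

Under the model K = D·(T − T_b), so D₁·(T₁ − T_b) = D₂·(T₂ − T_b).
6.5·(19.7 − T_b) = 3.6·(26.0 − T_b)
T_b = (6.5·19.7 − 3.6·26.0) / (6.5 − 3.6) = 34.45 / 2.9 = 11.879 °C ≈ 11.9 °C.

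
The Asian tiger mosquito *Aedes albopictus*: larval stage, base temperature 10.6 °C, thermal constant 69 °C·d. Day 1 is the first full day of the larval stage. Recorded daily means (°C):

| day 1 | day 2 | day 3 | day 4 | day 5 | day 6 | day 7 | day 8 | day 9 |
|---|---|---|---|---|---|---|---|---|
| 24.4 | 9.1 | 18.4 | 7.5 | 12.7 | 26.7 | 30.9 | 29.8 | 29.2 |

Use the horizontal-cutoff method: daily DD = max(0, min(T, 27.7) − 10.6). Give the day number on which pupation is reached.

Daily DD above 10.6 °C (capped at 17.1): 13.8, 0.0, 7.8, 0.0, 2.1, 16.1, 17.1, 17.1, 17.1.
Cumulative: 13.8, 13.8, 21.6, 21.6, 23.7, 39.8, 56.9, 74.0, 91.1.
The total first reaches 69 DD on day 8.

day 8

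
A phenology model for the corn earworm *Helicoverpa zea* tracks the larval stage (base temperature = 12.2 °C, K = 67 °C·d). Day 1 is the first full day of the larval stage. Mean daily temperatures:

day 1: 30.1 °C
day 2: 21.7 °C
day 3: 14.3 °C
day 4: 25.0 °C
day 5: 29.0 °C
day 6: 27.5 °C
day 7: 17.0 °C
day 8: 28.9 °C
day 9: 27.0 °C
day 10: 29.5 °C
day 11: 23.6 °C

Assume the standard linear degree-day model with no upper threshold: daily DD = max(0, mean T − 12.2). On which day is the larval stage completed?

Daily DD above 12.2 °C: 17.9, 9.5, 2.1, 12.8, 16.8, 15.3, 4.8, 16.7, 14.8, 17.3, 11.4.
Cumulative: 17.9, 27.4, 29.5, 42.3, 59.1, 74.4, 79.2, 95.9, 110.7, 128.0, 139.4.
The total first reaches 67 DD on day 6.

day 6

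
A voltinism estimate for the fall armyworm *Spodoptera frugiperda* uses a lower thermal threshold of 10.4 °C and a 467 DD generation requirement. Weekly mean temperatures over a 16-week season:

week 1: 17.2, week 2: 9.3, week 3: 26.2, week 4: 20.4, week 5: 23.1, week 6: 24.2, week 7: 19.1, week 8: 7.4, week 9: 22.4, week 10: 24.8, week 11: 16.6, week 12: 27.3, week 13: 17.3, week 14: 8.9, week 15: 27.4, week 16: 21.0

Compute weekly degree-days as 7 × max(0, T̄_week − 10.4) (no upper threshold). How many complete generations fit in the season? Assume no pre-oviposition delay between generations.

2 generations

Weekly DD (7 × max(0, T̄ − 10.4)): 47.6, 0.0, 110.6, 70.0, 88.9, 96.6, 60.9, 0.0, 84.0, 100.8, 43.4, 118.3, 48.3, 0.0, 119.0, 74.2.
Season total = 1062.6 DD.
Complete generations = ⌊1062.6 / 467⌋ = 2.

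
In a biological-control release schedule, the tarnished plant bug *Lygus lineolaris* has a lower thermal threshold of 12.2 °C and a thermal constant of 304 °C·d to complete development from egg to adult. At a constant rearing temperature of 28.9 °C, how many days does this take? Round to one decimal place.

Daily accumulation = 28.9 − 12.2 = 16.7 DD/day.
Duration = 304 / 16.7 = 18.204 ≈ 18.2 days.

18.2 days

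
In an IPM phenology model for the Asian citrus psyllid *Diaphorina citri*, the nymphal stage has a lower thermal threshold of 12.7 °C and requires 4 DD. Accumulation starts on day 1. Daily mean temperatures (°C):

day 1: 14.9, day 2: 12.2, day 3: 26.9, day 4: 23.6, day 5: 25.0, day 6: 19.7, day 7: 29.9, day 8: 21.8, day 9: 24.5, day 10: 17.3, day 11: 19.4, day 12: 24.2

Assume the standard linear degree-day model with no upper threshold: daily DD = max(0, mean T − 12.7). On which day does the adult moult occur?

day 3

Daily DD above 12.7 °C: 2.2, 0.0, 14.2, 10.9, 12.3, 7.0, 17.2, 9.1, 11.8, 4.6, 6.7, 11.5.
Cumulative: 2.2, 2.2, 16.4, 27.3, 39.6, 46.6, 63.8, 72.9, 84.7, 89.3, 96.0, 107.5.
The total first reaches 4 DD on day 3.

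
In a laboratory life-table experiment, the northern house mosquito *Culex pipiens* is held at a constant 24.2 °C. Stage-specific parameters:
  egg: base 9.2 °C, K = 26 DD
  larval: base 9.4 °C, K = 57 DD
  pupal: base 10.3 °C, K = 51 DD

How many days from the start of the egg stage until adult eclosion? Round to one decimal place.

egg: 26 / (24.2 − 9.2) = 26 / 15.0 = 1.733 d.
larval: 57 / (24.2 − 9.4) = 57 / 14.8 = 3.851 d.
pupal: 51 / (24.2 − 10.3) = 51 / 13.9 = 3.669 d.
Sum = 9.254 ≈ 9.3 days.

9.3 days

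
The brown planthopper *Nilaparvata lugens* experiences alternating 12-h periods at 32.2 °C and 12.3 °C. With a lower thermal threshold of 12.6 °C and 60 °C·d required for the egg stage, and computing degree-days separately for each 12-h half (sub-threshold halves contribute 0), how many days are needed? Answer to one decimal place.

Day half: max(0, 32.2 − 12.6) × 0.5 = 19.6 × 0.5 = 9.80 DD.
Night half: max(0, 12.3 − 12.6) × 0.5 = 0.0 × 0.5 = 0.00 DD.
Per 24 h: 9.80 DD/day.
Duration = 60 / 9.80 = 6.122 ≈ 6.1 days.

6.1 days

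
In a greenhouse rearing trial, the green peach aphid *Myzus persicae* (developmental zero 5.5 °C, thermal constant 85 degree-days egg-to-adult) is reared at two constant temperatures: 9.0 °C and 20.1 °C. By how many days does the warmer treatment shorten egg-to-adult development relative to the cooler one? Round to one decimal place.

At 9.0 °C: 85 / (9.0 − 5.5) = 85 / 3.5 = 24.286 d.
At 20.1 °C: 85 / (20.1 − 5.5) = 85 / 14.6 = 5.822 d.
Difference = |24.286 − 5.822| = 18.464 ≈ 18.5 days.

18.5 days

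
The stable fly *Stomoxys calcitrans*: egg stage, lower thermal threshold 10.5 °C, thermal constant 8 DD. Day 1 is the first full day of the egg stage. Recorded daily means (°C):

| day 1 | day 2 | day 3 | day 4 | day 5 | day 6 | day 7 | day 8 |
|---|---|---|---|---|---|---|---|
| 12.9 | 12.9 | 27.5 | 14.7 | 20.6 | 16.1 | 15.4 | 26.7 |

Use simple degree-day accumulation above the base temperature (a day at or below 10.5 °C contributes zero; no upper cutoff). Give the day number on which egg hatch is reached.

day 3

Daily DD above 10.5 °C: 2.4, 2.4, 17.0, 4.2, 10.1, 5.6, 4.9, 16.2.
Cumulative: 2.4, 4.8, 21.8, 26.0, 36.1, 41.7, 46.6, 62.8.
The total first reaches 8 DD on day 3.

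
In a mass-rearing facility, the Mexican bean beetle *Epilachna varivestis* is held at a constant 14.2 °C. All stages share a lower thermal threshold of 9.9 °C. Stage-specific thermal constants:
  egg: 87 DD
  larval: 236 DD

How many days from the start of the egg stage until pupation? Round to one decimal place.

Daily accumulation at 14.2 °C = 14.2 − 9.9 = 4.3 DD/day.
Total K = 87 + 236 = 323 DD.
Total duration = 323 / 4.3 = 75.116 ≈ 75.1 days.

75.1 days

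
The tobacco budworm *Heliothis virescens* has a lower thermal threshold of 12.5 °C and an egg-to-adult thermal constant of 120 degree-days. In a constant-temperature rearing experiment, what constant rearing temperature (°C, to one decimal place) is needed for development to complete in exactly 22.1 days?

17.9 °C

Required daily accumulation = 120 / 22.1 = 5.430 DD/day.
T = T_base + 5.430 = 12.5 + 5.430 = 17.930 ≈ 17.9 °C.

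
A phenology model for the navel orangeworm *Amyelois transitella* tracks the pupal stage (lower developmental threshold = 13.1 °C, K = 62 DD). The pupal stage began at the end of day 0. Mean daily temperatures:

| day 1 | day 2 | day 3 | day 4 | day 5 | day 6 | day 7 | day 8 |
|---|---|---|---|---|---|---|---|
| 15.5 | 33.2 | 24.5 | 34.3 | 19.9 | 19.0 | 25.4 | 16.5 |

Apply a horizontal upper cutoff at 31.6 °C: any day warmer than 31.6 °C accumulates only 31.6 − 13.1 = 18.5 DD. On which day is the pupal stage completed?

Daily DD above 13.1 °C (capped at 18.5): 2.4, 18.5, 11.4, 18.5, 6.8, 5.9, 12.3, 3.4.
Cumulative: 2.4, 20.9, 32.3, 50.8, 57.6, 63.5, 75.8, 79.2.
The total first reaches 62 DD on day 6.

day 6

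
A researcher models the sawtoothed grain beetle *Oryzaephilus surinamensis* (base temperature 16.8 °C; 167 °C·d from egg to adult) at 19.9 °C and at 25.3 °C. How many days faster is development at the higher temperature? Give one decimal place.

34.2 days

At 19.9 °C: 167 / (19.9 − 16.8) = 167 / 3.1 = 53.871 d.
At 25.3 °C: 167 / (25.3 − 16.8) = 167 / 8.5 = 19.647 d.
Difference = |53.871 − 19.647| = 34.224 ≈ 34.2 days.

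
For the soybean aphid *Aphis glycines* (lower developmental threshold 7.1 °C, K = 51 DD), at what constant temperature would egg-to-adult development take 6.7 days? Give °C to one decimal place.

Required daily accumulation = 51 / 6.7 = 7.612 DD/day.
T = T_base + 7.612 = 7.1 + 7.612 = 14.712 ≈ 14.7 °C.

14.7 °C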